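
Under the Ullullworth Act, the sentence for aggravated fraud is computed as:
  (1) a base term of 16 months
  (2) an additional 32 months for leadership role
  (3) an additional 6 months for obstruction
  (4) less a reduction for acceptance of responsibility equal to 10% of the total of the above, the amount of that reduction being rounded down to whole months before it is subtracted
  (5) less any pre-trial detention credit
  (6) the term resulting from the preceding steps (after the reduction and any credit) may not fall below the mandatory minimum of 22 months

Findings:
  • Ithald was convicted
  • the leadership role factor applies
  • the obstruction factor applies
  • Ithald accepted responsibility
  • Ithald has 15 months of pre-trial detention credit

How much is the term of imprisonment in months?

Leadership role enhancement: +32 months
Obstruction enhancement: +6 months
Adjusted term: 16 months + 32 months + 6 months = 54 months
Acceptance of responsibility reduction: 10% of 54 months = 5 months (rounded down)
After reduction: 54 − 5 = 49 months
Less pre-trial detention credit: 49 months − 15 months = 34 months
Minimum 22 months: 34 months meets the minimum, no increase.

34 months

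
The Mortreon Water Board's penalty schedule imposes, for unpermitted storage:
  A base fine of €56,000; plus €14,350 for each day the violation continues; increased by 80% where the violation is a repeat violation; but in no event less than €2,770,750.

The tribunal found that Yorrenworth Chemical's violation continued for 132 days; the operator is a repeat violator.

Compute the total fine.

Per-day component: 132 × €14,350 = €1,894,200
Base plus per-day: €56,000 + €1,894,200 = €1,950,200
Enhancement: 80% of €1,950,200 = €1,560,160
Enhanced fine: €1,950,200 + €1,560,160 = €3,510,360
Minimum €2,770,750: €3,510,360 meets the minimum, no increase.

€3,510,360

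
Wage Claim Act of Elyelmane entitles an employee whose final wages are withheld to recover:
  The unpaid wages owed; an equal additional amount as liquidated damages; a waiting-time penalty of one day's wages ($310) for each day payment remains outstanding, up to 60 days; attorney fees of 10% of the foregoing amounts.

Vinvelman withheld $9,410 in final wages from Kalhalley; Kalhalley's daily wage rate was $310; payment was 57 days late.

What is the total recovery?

Liquidated damages (equal amount): $9,410
Penalty days: min(57, 60) = 57
Waiting-time penalty: 57 × $310 = $17,670
Subtotal: $9,410 + $9,410 + $17,670 = $36,490
Attorney fees: 10% of $36,490 = $3,649
Total award: $36,490 + $3,649 = $40,139

$40,139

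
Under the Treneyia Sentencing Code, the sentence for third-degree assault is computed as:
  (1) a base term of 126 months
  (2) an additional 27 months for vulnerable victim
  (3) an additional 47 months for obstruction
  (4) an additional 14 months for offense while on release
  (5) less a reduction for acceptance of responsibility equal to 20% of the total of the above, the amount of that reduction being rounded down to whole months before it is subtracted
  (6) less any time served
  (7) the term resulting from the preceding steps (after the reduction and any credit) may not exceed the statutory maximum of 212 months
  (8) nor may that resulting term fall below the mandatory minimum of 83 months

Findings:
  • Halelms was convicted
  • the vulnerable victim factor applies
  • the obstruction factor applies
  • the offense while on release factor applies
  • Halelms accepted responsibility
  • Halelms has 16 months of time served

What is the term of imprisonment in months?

Vulnerable victim enhancement: +27 months
Obstruction enhancement: +47 months
Offense while on release enhancement: +14 months
Adjusted term: 126 months + 27 months + 47 months + 14 months = 214 months
Acceptance of responsibility reduction: 20% of 214 months = 42 months (rounded down)
After reduction: 214 − 42 = 172 months
Less time served: 172 months − 16 months = 156 months
Cap at 212 months: 156 months is within the cap, no reduction.
Minimum 83 months: 156 months meets the minimum, no increase.

156 months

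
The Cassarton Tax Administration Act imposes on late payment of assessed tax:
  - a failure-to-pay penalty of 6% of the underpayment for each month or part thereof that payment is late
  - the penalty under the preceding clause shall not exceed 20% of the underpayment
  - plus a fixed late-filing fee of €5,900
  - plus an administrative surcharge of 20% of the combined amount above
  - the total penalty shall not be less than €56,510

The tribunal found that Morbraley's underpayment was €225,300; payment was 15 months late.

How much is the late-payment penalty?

Accrued rate: 6% × 15 = 90%, capped at 20% → 20%
Failure-to-pay penalty: 20% of €225,300 = €45,060
Penalty before surcharge: €45,060 + €5,900 = €50,960
Administrative surcharge: 20% of €50,960 = €10,192
Total penalty: €50,960 + €10,192 = €61,152
Minimum €56,510: €61,152 meets the minimum, no increase.

€61,152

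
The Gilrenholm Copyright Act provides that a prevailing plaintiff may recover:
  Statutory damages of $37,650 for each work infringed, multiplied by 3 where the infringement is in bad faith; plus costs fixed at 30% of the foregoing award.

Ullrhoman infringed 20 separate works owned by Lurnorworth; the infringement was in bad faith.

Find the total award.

Statutory damages: 20 × $37,650 = $753,000
Trebled: 3 × $753,000 = $2,259,000
Costs: 30% of $2,259,000 = $677,700
Award plus costs: $2,259,000 + $677,700 = $2,936,700

Award: $2,936,700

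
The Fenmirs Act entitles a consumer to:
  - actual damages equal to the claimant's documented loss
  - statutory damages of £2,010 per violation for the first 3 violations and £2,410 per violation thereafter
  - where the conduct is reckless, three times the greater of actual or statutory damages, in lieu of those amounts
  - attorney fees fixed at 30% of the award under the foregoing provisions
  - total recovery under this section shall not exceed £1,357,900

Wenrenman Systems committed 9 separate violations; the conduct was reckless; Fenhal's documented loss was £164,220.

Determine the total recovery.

£640,458

First 3 violations: 3 × £2,010 = £6,030
Remaining violations: (9 − 3) × £2,410 = £14,460
Statutory damages: £6,030 + £14,460 = £20,490
Greater of actual damages (£164,220) or statutory damages (£20,490): £164,220
Trebled: 3 × £164,220 = £492,660
Attorney fees: 30% of £492,660 = £147,798
Total before cap: £492,660 + £147,798 = £640,458
Cap at £1,357,900: £640,458 is within the cap, no reduction.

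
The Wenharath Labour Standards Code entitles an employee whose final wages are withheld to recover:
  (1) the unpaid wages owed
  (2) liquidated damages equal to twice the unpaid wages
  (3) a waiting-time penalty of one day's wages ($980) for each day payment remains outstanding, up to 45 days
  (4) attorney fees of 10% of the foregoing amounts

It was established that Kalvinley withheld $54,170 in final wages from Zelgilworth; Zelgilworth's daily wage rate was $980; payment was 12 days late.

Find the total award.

Doubled: 2 × $54,170 = $108,340
Penalty days: min(12, 45) = 12
Waiting-time penalty: 12 × $980 = $11,760
Subtotal: $54,170 + $108,340 + $11,760 = $174,270
Attorney fees: 10% of $174,270 = $17,427
Total award: $174,270 + $17,427 = $191,697

Total award: $191,697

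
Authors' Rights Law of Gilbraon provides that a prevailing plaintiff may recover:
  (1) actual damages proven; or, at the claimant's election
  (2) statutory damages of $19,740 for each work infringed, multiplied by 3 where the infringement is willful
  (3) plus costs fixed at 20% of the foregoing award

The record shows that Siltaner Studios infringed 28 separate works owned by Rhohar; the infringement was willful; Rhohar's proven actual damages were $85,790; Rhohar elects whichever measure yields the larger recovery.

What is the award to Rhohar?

Statutory damages: 28 × $19,740 = $552,720
Trebled: 3 × $552,720 = $1,658,160
Greater of actual damages ($85,790) or enhanced statutory damages ($1,658,160): $1,658,160
Costs: 20% of $1,658,160 = $331,632
Award plus costs: $1,658,160 + $331,632 = $1,989,792

$1,989,792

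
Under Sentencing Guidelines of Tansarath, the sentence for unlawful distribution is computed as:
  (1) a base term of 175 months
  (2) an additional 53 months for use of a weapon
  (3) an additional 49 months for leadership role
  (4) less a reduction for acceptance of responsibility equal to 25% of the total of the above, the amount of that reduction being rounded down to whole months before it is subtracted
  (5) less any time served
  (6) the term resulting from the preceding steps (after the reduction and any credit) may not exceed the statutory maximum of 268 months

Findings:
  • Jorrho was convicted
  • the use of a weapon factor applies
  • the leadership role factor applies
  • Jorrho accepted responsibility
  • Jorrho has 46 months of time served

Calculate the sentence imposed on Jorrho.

Use of a weapon enhancement: +53 months
Leadership role enhancement: +49 months
Adjusted term: 175 months + 53 months + 49 months = 277 months
Acceptance of responsibility reduction: 25% of 277 months = 69 months (rounded down)
After reduction: 277 − 69 = 208 months
Less time served: 208 months − 46 months = 162 months
Cap at 268 months: 162 months is within the cap, no reduction.

Sentence: 162 months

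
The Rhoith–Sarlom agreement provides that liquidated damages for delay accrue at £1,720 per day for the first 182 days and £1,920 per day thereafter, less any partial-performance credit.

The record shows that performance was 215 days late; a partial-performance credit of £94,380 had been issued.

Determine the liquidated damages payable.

First 182 days: 182 × £1,720 = £313,040
Remaining days: (215 − 182) × £1,920 = £63,360
Accrued per-day damages: £313,040 + £63,360 = £376,400
Less partial-performance credit: £376,400 − £94,380 = £282,020

£282,020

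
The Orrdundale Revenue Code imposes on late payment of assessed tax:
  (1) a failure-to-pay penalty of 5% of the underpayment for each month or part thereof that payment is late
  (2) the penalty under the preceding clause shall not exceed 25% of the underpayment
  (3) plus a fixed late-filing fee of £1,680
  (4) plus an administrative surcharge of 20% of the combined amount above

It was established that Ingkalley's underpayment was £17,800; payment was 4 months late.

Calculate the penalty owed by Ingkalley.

£6,288

Accrued rate: 5% × 4 = 20%, capped at 25% → 20%
Failure-to-pay penalty: 20% of £17,800 = £3,560
Penalty before surcharge: £3,560 + £1,680 = £5,240
Administrative surcharge: 20% of £5,240 = £1,048
Total penalty: £5,240 + £1,048 = £6,288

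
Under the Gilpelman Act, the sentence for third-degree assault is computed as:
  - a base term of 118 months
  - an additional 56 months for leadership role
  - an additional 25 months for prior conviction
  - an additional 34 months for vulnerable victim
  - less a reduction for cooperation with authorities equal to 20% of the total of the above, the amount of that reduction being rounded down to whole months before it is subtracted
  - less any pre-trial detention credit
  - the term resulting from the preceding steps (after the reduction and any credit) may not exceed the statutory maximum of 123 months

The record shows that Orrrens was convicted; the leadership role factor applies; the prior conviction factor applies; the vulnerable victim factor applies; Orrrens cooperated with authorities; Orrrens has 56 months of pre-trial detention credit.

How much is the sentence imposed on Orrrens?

Leadership role enhancement: +56 months
Prior conviction enhancement: +25 months
Vulnerable victim enhancement: +34 months
Adjusted term: 118 months + 56 months + 25 months + 34 months = 233 months
Cooperation with authorities reduction: 20% of 233 months = 46 months (rounded down)
After reduction: 233 − 46 = 187 months
Less pre-trial detention credit: 187 months − 56 months = 131 months
Cap at 123 months: 131 months exceeds the cap → 123 months

123 months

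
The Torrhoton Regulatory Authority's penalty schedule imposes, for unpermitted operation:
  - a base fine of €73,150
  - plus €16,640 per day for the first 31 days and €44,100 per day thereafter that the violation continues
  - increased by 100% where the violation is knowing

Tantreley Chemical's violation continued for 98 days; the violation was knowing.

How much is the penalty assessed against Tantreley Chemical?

First 31 days: 31 × €16,640 = €515,840
Remaining days: (98 − 31) × €44,100 = €2,954,700
Per-day component: €515,840 + €2,954,700 = €3,470,540
Base plus per-day: €73,150 + €3,470,540 = €3,543,690
Enhancement: 100% of €3,543,690 = €3,543,690
Enhanced fine: €3,543,690 + €3,543,690 = €7,087,380

€7,087,380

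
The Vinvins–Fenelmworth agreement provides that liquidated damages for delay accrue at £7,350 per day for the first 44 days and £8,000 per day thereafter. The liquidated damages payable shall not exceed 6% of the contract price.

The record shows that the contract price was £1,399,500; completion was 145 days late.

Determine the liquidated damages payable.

First 44 days: 44 × £7,350 = £323,400
Remaining days: (145 − 44) × £8,000 = £808,000
Accrued per-day damages: £323,400 + £808,000 = £1,131,400
Cap: 6% of £1,399,500 = £83,970
Cap at £83,970: £1,131,400 exceeds the cap → £83,970

£83,970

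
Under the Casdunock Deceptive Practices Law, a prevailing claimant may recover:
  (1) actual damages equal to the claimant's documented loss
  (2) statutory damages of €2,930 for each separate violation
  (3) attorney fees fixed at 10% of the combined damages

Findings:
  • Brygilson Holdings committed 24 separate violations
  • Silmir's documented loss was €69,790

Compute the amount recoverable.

€154,121

Statutory damages: 24 × €2,930 = €70,320
Combined damages: €69,790 + €70,320 = €140,110
Attorney fees: 10% of €140,110 = €14,011
Total recovery: €140,110 + €14,011 = €154,121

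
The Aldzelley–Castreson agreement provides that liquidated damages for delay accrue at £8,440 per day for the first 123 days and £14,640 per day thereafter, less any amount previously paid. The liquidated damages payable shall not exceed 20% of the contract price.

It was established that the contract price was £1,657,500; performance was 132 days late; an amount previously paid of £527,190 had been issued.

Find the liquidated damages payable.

£331,500

First 123 days: 123 × £8,440 = £1,038,120
Remaining days: (132 − 123) × £14,640 = £131,760
Accrued per-day damages: £1,038,120 + £131,760 = £1,169,880
Less amount previously paid: £1,169,880 − £527,190 = £642,690
Cap: 20% of £1,657,500 = £331,500
Cap at £331,500: £642,690 exceeds the cap → £331,500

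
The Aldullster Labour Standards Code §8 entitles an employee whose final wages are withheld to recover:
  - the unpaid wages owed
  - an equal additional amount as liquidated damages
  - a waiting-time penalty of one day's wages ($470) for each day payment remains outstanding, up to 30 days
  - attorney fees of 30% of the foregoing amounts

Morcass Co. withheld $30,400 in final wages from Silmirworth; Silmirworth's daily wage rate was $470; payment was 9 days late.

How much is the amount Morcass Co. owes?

Liquidated damages (equal amount): $30,400
Penalty days: min(9, 30) = 9
Waiting-time penalty: 9 × $470 = $4,230
Subtotal: $30,400 + $30,400 + $4,230 = $65,030
Attorney fees: 30% of $65,030 = $19,509
Total award: $65,030 + $19,509 = $84,539

Total award: $84,539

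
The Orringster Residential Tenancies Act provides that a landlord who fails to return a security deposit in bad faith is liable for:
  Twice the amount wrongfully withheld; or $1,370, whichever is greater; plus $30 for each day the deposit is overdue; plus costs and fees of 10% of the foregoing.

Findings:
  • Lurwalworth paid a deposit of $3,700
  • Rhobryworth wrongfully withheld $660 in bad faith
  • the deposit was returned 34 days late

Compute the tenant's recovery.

Recovery: $2,629

Doubled: 2 × $660 = $1,320
Minimum $1,370: $1,320 is below the minimum → $1,370
Late-return penalty: 34 × $30 = $1,020
Damages plus late penalty: $1,370 + $1,020 = $2,390
Costs and fees: 10% of $2,390 = $239
Total recovery: $2,390 + $239 = $2,629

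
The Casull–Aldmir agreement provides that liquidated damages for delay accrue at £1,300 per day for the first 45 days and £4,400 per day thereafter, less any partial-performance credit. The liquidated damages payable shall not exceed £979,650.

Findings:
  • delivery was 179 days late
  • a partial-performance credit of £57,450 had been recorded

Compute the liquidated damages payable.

First 45 days: 45 × £1,300 = £58,500
Remaining days: (179 − 45) × £4,400 = £589,600
Accrued per-day damages: £58,500 + £589,600 = £648,100
Less partial-performance credit: £648,100 − £57,450 = £590,650
Cap at £979,650: £590,650 is within the cap, no reduction.

£590,650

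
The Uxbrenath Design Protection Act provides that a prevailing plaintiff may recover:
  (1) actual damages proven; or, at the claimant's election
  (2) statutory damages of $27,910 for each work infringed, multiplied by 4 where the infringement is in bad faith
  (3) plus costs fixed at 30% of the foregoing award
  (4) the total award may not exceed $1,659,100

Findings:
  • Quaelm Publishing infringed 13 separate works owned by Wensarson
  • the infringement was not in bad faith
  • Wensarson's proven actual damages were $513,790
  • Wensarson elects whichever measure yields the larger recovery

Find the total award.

Statutory damages: 13 × $27,910 = $362,830
Infringement not in bad faith: no ×4 enhancement.
Greater of actual damages ($513,790) or statutory damages ($362,830): $513,790
Costs: 30% of $513,790 = $154,137
Award plus costs: $513,790 + $154,137 = $667,927
Cap at $1,659,100: $667,927 is within the cap, no reduction.

Award: $667,927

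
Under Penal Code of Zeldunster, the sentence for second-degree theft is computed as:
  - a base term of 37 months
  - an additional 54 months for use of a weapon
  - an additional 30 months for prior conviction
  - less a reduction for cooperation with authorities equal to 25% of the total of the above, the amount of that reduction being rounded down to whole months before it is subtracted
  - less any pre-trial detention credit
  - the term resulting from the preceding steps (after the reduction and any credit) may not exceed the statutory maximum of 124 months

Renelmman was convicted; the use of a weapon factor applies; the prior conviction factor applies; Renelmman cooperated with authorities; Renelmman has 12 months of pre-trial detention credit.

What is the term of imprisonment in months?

Use of a weapon enhancement: +54 months
Prior conviction enhancement: +30 months
Adjusted term: 37 months + 54 months + 30 months = 121 months
Cooperation with authorities reduction: 25% of 121 months = 30 months (rounded down)
After reduction: 121 − 30 = 91 months
Less pre-trial detention credit: 91 months − 12 months = 79 months
Cap at 124 months: 79 months is within the cap, no reduction.

79 months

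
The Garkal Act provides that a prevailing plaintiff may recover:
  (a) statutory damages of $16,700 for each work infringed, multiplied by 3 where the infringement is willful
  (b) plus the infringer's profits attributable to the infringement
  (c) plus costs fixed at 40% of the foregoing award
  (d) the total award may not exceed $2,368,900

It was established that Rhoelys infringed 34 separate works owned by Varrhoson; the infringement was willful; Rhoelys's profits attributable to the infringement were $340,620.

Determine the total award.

$2,368,900

Statutory damages: 34 × $16,700 = $567,800
Trebled: 3 × $567,800 = $1,703,400
Combined award: $1,703,400 + $340,620 = $2,044,020
Costs: 40% of $2,044,020 = $817,608
Award plus costs: $2,044,020 + $817,608 = $2,861,628
Cap at $2,368,900: $2,861,628 exceeds the cap → $2,368,900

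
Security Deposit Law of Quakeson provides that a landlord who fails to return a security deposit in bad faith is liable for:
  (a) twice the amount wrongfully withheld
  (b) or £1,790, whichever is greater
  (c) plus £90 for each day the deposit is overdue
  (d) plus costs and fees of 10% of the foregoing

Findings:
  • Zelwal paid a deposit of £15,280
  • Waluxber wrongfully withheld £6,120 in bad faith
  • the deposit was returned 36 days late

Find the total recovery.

£17,028

Doubled: 2 × £6,120 = £12,240
Minimum £1,790: £12,240 meets the minimum, no increase.
Late-return penalty: 36 × £90 = £3,240
Damages plus late penalty: £12,240 + £3,240 = £15,480
Costs and fees: 10% of £15,480 = £1,548
Total recovery: £15,480 + £1,548 = £17,028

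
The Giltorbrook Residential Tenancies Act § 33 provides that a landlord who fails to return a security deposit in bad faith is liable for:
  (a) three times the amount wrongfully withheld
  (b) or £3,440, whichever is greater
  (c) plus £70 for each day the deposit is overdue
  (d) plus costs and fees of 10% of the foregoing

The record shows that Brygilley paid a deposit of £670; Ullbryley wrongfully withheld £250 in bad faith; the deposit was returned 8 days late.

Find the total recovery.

Trebled: 3 × £250 = £750
Minimum £3,440: £750 is below the minimum → £3,440
Late-return penalty: 8 × £70 = £560
Damages plus late penalty: £3,440 + £560 = £4,000
Costs and fees: 10% of £4,000 = £400
Total recovery: £4,000 + £400 = £4,400

£4,400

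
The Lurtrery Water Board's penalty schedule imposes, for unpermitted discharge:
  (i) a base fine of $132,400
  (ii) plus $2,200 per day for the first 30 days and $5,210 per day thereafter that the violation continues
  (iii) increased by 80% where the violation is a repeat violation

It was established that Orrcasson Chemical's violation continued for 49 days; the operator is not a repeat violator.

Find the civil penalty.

First 30 days: 30 × $2,200 = $66,000
Remaining days: (49 − 30) × $5,210 = $98,990
Per-day component: $66,000 + $98,990 = $164,990
Base plus per-day: $132,400 + $164,990 = $297,390
The operator is not a repeat violator: no 80% increase.

Civil penalty: $297,390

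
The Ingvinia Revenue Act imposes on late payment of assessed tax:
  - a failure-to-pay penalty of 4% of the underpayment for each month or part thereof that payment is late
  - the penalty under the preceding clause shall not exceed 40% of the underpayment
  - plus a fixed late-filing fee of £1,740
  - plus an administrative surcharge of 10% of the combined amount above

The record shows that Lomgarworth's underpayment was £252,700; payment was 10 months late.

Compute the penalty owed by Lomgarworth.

£113,102

Accrued rate: 4% × 10 = 40%, capped at 40% → 40%
Failure-to-pay penalty: 40% of £252,700 = £101,080
Penalty before surcharge: £101,080 + £1,740 = £102,820
Administrative surcharge: 10% of £102,820 = £10,282
Total penalty: £102,820 + £10,282 = £113,102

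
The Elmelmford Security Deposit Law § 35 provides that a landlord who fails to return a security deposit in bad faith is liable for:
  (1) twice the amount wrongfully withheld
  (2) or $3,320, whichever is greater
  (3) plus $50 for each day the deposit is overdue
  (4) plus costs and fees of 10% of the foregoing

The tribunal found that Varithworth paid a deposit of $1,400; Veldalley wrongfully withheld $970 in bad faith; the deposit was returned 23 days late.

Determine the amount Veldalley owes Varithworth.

Doubled: 2 × $970 = $1,940
Minimum $3,320: $1,940 is below the minimum → $3,320
Late-return penalty: 23 × $50 = $1,150
Damages plus late penalty: $3,320 + $1,150 = $4,470
Costs and fees: 10% of $4,470 = $447
Total recovery: $4,470 + $447 = $4,917

$4,917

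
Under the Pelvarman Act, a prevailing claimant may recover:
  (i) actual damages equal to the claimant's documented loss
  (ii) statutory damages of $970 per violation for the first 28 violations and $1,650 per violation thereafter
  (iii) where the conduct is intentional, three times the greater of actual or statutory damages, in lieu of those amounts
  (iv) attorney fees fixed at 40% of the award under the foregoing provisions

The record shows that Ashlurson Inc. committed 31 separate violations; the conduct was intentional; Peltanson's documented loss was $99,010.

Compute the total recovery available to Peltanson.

$415,842

First 28 violations: 28 × $970 = $27,160
Remaining violations: (31 − 28) × $1,650 = $4,950
Statutory damages: $27,160 + $4,950 = $32,110
Greater of actual damages ($99,010) or statutory damages ($32,110): $99,010
Trebled: 3 × $99,010 = $297,030
Attorney fees: 40% of $297,030 = $118,812
Total recovery: $297,030 + $118,812 = $415,842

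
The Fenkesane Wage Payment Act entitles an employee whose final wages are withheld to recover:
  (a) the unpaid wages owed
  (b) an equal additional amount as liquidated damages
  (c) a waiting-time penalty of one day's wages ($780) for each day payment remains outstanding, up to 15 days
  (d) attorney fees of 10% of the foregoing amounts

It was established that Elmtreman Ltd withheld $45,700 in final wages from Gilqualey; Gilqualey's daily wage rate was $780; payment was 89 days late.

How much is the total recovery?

Liquidated damages (equal amount): $45,700
Penalty days: min(89, 15) = 15
Waiting-time penalty: 15 × $780 = $11,700
Subtotal: $45,700 + $45,700 + $11,700 = $103,100
Attorney fees: 10% of $103,100 = $10,310
Total award: $103,100 + $10,310 = $113,410

Total award: $113,410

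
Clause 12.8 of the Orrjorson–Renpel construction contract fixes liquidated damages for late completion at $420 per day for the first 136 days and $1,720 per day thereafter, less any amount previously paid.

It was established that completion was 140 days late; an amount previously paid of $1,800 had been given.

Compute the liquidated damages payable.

$62,200

First 136 days: 136 × $420 = $57,120
Remaining days: (140 − 136) × $1,720 = $6,880
Accrued per-day damages: $57,120 + $6,880 = $64,000
Less amount previously paid: $64,000 − $1,800 = $62,200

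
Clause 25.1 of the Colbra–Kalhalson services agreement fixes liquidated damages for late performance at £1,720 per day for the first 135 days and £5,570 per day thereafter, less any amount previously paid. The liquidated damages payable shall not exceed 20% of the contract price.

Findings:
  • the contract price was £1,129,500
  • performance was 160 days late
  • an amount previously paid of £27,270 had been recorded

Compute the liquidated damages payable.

£225,900

First 135 days: 135 × £1,720 = £232,200
Remaining days: (160 − 135) × £5,570 = £139,250
Accrued per-day damages: £232,200 + £139,250 = £371,450
Less amount previously paid: £371,450 − £27,270 = £344,180
Cap: 20% of £1,129,500 = £225,900
Cap at £225,900: £344,180 exceeds the cap → £225,900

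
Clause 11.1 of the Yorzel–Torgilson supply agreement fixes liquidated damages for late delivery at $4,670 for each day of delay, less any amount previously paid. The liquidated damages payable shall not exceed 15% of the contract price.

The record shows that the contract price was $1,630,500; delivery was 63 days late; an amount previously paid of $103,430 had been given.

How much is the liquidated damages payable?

Per-day damages: 63 × $4,670 = $294,210
Less amount previously paid: $294,210 − $103,430 = $190,780
Cap: 15% of $1,630,500 = $244,575
Cap at $244,575: $190,780 is within the cap, no reduction.

$190,780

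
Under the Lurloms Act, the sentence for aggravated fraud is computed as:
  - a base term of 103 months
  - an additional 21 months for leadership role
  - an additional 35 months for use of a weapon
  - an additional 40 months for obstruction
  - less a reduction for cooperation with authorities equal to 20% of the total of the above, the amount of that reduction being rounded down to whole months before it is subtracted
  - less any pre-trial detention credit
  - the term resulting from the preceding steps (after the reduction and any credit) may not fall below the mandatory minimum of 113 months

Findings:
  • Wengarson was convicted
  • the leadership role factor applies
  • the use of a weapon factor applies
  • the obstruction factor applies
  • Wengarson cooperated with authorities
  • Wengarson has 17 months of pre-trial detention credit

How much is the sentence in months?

143 months

Leadership role enhancement: +21 months
Use of a weapon enhancement: +35 months
Obstruction enhancement: +40 months
Adjusted term: 103 months + 21 months + 35 months + 40 months = 199 months
Cooperation with authorities reduction: 20% of 199 months = 39 months (rounded down)
After reduction: 199 − 39 = 160 months
Less pre-trial detention credit: 160 months − 17 months = 143 months
Minimum 113 months: 143 months meets the minimum, no increase.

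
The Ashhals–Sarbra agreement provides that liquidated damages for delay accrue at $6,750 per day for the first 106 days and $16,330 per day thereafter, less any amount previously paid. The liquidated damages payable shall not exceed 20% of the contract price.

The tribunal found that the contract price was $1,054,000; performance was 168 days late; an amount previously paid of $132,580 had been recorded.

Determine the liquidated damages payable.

$210,800

First 106 days: 106 × $6,750 = $715,500
Remaining days: (168 − 106) × $16,330 = $1,012,460
Accrued per-day damages: $715,500 + $1,012,460 = $1,727,960
Less amount previously paid: $1,727,960 − $132,580 = $1,595,380
Cap: 20% of $1,054,000 = $210,800
Cap at $210,800: $1,595,380 exceeds the cap → $210,800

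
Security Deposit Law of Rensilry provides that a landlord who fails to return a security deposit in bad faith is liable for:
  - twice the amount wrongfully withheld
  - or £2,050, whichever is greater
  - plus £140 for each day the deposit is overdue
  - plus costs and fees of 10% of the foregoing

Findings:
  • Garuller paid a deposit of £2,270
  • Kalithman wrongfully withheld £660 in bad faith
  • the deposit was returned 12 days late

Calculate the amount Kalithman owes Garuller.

£4,103

Doubled: 2 × £660 = £1,320
Minimum £2,050: £1,320 is below the minimum → £2,050
Late-return penalty: 12 × £140 = £1,680
Damages plus late penalty: £2,050 + £1,680 = £3,730
Costs and fees: 10% of £3,730 = £373
Total recovery: £3,730 + £373 = £4,103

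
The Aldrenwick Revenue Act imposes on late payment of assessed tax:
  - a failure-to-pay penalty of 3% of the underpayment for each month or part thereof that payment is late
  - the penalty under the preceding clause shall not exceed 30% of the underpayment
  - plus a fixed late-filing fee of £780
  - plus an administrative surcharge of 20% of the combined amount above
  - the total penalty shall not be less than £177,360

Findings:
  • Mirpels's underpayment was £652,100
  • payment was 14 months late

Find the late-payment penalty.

£235,692

Accrued rate: 3% × 14 = 42%, capped at 30% → 30%
Failure-to-pay penalty: 30% of £652,100 = £195,630
Penalty before surcharge: £195,630 + £780 = £196,410
Administrative surcharge: 20% of £196,410 = £39,282
Total penalty: £196,410 + £39,282 = £235,692
Minimum £177,360: £235,692 meets the minimum, no increase.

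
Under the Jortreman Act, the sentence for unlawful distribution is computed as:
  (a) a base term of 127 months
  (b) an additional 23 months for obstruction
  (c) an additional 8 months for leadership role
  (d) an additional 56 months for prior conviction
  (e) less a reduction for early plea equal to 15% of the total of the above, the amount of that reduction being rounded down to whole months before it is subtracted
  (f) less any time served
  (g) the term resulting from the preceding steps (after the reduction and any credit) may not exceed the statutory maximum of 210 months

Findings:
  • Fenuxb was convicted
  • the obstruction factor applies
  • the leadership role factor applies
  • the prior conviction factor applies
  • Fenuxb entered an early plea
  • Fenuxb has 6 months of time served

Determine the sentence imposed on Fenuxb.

176 months

Obstruction enhancement: +23 months
Leadership role enhancement: +8 months
Prior conviction enhancement: +56 months
Adjusted term: 127 months + 23 months + 8 months + 56 months = 214 months
Early plea reduction: 15% of 214 months = 32 months (rounded down)
After reduction: 214 − 32 = 182 months
Less time served: 182 months − 6 months = 176 months
Cap at 210 months: 176 months is within the cap, no reduction.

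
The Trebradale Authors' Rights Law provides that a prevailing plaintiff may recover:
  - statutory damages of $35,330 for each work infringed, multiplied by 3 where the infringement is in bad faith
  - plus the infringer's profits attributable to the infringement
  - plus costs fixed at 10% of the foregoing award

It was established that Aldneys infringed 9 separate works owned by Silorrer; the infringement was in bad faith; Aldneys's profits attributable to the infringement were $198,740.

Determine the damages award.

Statutory damages: 9 × $35,330 = $317,970
Trebled: 3 × $317,970 = $953,910
Combined award: $953,910 + $198,740 = $1,152,650
Costs: 10% of $1,152,650 = $115,265
Award plus costs: $1,152,650 + $115,265 = $1,267,915

$1,267,915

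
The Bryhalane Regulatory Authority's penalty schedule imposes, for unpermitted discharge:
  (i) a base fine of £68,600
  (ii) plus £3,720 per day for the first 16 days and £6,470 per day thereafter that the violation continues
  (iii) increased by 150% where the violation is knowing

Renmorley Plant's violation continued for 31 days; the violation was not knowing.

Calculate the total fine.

£225,170

First 16 days: 16 × £3,720 = £59,520
Remaining days: (31 − 16) × £6,470 = £97,050
Per-day component: £59,520 + £97,050 = £156,570
Base plus per-day: £68,600 + £156,570 = £225,170
The violation was not knowing: no 150% increase.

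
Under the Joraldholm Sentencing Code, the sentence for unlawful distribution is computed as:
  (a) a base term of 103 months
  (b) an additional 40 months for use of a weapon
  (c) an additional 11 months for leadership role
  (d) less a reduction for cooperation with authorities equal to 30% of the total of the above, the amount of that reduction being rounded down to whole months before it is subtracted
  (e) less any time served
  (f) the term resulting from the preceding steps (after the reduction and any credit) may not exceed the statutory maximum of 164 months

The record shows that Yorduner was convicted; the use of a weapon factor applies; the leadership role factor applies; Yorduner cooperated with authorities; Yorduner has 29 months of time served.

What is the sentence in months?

Use of a weapon enhancement: +40 months
Leadership role enhancement: +11 months
Adjusted term: 103 months + 40 months + 11 months = 154 months
Cooperation with authorities reduction: 30% of 154 months = 46 months (rounded down)
After reduction: 154 − 46 = 108 months
Less time served: 108 months − 29 months = 79 months
Cap at 164 months: 79 months is within the cap, no reduction.

79 months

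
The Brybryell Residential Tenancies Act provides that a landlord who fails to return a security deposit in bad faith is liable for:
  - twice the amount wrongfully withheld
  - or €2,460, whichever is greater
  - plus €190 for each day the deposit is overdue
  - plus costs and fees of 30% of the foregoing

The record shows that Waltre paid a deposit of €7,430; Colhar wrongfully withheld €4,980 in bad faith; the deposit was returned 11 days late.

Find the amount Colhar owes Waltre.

€15,665

Doubled: 2 × €4,980 = €9,960
Minimum €2,460: €9,960 meets the minimum, no increase.
Late-return penalty: 11 × €190 = €2,090
Damages plus late penalty: €9,960 + €2,090 = €12,050
Costs and fees: 30% of €12,050 = €3,615
Total recovery: €12,050 + €3,615 = €15,665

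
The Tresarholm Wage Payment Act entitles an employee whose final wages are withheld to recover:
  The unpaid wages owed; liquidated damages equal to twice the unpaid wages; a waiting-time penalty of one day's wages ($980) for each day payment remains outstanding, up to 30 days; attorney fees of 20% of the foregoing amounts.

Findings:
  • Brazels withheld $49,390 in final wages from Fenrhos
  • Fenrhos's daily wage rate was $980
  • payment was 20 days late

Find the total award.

$201,324

Doubled: 2 × $49,390 = $98,780
Penalty days: min(20, 30) = 20
Waiting-time penalty: 20 × $980 = $19,600
Subtotal: $49,390 + $98,780 + $19,600 = $167,770
Attorney fees: 20% of $167,770 = $33,554
Total award: $167,770 + $33,554 = $201,324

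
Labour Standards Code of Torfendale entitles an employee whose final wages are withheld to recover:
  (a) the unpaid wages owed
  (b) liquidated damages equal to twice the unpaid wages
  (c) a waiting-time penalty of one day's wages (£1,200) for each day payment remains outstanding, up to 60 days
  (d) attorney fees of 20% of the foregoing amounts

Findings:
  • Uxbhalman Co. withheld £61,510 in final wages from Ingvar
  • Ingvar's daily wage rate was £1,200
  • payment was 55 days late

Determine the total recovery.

£300,636

Doubled: 2 × £61,510 = £123,020
Penalty days: min(55, 60) = 55
Waiting-time penalty: 55 × £1,200 = £66,000
Subtotal: £61,510 + £123,020 + £66,000 = £250,530
Attorney fees: 20% of £250,530 = £50,106
Total award: £250,530 + £50,106 = £300,636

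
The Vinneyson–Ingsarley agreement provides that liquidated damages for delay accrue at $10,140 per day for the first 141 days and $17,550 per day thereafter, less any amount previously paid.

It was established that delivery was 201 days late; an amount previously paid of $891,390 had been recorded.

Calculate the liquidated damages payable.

$1,591,350

First 141 days: 141 × $10,140 = $1,429,740
Remaining days: (201 − 141) × $17,550 = $1,053,000
Accrued per-day damages: $1,429,740 + $1,053,000 = $2,482,740
Less amount previously paid: $2,482,740 − $891,390 = $1,591,350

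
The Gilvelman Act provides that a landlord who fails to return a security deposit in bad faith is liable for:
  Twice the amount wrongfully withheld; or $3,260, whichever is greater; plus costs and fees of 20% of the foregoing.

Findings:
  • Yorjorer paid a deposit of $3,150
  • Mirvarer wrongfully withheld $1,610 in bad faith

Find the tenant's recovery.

Doubled: 2 × $1,610 = $3,220
Minimum $3,260: $3,220 is below the minimum → $3,260
Costs and fees: 20% of $3,260 = $652
Total recovery: $3,260 + $652 = $3,912

$3,912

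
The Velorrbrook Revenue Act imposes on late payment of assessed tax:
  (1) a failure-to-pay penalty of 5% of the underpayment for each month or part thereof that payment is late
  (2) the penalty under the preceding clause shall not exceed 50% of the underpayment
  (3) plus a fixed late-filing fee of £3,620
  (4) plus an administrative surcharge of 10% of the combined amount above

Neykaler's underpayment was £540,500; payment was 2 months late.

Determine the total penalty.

Penalty: £63,437

Accrued rate: 5% × 2 = 10%, capped at 50% → 10%
Failure-to-pay penalty: 10% of £540,500 = £54,050
Penalty before surcharge: £54,050 + £3,620 = £57,670
Administrative surcharge: 10% of £57,670 = £5,767
Total penalty: £57,670 + £5,767 = £63,437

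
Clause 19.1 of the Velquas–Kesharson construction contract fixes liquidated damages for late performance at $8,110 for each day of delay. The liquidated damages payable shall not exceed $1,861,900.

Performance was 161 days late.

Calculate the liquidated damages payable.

$1,305,710

Per-day damages: 161 × $8,110 = $1,305,710
Cap at $1,861,900: $1,305,710 is within the cap, no reduction.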